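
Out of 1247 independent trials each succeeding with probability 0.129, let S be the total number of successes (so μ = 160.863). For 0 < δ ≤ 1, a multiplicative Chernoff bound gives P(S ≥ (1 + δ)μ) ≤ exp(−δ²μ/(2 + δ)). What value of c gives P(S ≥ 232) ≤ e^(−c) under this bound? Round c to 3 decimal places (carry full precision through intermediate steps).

Write 232 = (1 + δ)μ, so δ = 232/160.863 − 1 = 0.442221…
Then the exponent is δ²μ/(2 + δ) = (232 − μ)² / (μ·(2 + δ)) = 12.881011.

12.881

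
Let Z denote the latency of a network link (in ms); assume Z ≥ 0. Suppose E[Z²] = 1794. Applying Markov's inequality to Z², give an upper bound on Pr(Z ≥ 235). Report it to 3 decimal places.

0.032

Since Z ≥ 0, the event {Z ≥ 235} is the same as {Z² ≥ 55225}.
Markov's inequality applied to Z² gives Pr(Z² ≥ 55225) ≤ E[Z²]/55225 = 1794/55225 = 0.0325.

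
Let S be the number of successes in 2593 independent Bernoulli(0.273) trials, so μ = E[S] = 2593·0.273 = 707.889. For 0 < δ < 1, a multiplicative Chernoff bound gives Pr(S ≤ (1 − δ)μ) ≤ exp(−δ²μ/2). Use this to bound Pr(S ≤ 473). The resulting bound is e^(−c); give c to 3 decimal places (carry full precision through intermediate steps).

Write 473 = (1 − δ)μ, so δ = 1 − 473/707.889 = 0.3318161…
Then the exponent is δ²μ/2 = (μ − 473)²/(2μ) = 38.969981.

38.970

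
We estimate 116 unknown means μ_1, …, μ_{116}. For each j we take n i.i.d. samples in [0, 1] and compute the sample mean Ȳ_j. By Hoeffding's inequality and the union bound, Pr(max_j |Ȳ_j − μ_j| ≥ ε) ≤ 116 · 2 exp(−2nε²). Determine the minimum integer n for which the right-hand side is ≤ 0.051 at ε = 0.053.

Need 2·116·exp(−2nε²) ≤ 0.051, i.e. exp(−2nε²) ≤ 0.051/232.
So 2nε² ≥ ln(232/0.051) = 8.422667.
Hence n ≥ 8.422667/(2·0.053²) = 1499.229.
The smallest integer n is 1500.

1500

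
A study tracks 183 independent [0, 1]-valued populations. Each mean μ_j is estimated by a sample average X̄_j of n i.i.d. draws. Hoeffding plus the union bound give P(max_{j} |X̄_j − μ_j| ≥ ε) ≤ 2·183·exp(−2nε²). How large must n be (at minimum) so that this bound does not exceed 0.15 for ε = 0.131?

228

Need 2·183·exp(−2nε²) ≤ 0.15, i.e. exp(−2nε²) ≤ 0.15/366.
So 2nε² ≥ ln(366/0.15) = 7.799753.
Hence n ≥ 7.799753/(2·0.131²) = 227.252.
The smallest integer n is 228.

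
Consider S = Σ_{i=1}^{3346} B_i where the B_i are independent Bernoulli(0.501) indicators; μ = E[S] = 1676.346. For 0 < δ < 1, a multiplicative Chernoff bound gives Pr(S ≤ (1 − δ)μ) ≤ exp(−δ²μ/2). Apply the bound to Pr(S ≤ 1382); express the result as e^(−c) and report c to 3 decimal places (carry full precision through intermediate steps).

25.842

Write 1382 = (1 − δ)μ, so δ = 1 − 1382/1676.346 = 0.1755879…
Then the exponent is δ²μ/2 = (μ − 1382)²/(2μ) = 25.841792.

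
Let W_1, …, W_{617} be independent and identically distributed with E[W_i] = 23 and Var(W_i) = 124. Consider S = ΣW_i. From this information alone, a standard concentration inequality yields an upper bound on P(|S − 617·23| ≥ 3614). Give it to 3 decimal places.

0.006

With mean and variance of each term known, Chebyshev's inequality bounds the deviation of the sum (or sample mean).
Var(S) = n·Var(W_i) = 617·124 = 76508.
Chebyshev: P(|S − 617·23| ≥ 3614) ≤ Var(S)/3614² = 76508/13060996 = 0.0059.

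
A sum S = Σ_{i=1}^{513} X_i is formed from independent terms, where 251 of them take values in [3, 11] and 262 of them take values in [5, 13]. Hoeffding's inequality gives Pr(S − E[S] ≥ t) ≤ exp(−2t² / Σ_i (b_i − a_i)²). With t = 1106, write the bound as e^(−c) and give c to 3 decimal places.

74.515

Σ(b_i − a_i)² = 251·8² + 262·8² = 32832.
c = 2t² / 32832 = 2·1106² / 32832 = 74.5149.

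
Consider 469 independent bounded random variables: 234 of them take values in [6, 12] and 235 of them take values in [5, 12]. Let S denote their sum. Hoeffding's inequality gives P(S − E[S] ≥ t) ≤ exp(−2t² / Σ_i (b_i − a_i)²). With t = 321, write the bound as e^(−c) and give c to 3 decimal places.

10.336

Σ(b_i − a_i)² = 234·6² + 235·7² = 19939.
c = 2t² / 19939 = 2·321² / 19939 = 10.3356.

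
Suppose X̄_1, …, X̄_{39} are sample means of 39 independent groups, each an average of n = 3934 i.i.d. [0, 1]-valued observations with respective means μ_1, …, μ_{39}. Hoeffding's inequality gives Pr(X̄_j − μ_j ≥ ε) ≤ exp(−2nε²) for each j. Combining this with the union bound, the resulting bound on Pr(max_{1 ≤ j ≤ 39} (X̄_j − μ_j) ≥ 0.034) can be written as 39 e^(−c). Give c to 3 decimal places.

9.095

Union bound over the 39 events: Pr(max_{1 ≤ j ≤ 39} (X̄_j − μ_j) ≥ 0.034) ≤ 39·exp(−2nε²) = 39 exp(−2·3934·0.034²).
So c = 2·3934·0.034² = 9.0954.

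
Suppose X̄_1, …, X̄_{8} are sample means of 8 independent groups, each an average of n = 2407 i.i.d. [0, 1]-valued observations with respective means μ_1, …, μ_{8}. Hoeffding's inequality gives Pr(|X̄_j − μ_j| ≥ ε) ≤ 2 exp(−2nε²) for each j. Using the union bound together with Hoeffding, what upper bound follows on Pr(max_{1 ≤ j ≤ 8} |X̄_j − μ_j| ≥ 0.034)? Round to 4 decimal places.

0.0613

Per-experiment Hoeffding bound: 2·exp(−2·2407·0.034²) = 2·exp(−5.56498) = 0.0076593.
Union bound over 8 events: 8·0.0076593 = 0.06127.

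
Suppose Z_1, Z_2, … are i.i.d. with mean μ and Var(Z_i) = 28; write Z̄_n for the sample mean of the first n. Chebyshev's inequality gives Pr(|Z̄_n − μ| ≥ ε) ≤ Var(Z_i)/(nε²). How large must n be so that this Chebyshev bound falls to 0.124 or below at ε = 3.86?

Require 28/(n·3.86²) ≤ 0.124, i.e. n ≥ 28/(0.124·3.86²) = 15.155.
The smallest integer n is 16.

16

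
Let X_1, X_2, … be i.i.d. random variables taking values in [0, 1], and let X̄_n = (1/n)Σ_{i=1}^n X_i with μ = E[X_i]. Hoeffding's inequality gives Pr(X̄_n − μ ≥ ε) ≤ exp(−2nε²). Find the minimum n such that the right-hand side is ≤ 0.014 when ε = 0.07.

Require exp(−2nε²) ≤ 0.014, i.e. 2nε² ≥ ln(1/0.014) = 4.268698.
So n ≥ 4.268698 / (2·0.07²) = 435.581.
The smallest integer n is 436.

436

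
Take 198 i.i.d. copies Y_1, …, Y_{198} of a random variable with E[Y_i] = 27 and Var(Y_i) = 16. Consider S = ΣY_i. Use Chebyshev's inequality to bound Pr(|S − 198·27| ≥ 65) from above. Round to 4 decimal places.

0.7498

Var(S) = n·Var(Y_i) = 198·16 = 3168.
Chebyshev: Pr(|S − 198·27| ≥ 65) ≤ Var(S)/65² = 3168/4225 = 0.7498.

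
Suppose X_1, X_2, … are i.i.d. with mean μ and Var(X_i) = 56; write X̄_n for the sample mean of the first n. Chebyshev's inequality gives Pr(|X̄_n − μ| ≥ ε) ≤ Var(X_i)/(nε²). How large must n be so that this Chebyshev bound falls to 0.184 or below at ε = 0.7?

622

Require 56/(n·0.7²) ≤ 0.184, i.e. n ≥ 56/(0.184·0.7²) = 621.118.
The smallest integer n is 622.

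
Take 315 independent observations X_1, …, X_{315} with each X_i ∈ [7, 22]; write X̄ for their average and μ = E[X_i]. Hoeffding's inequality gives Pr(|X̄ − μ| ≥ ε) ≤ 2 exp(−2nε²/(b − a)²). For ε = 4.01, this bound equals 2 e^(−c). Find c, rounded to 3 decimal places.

c = 2nε²/(b − a)² = 2·315·4.01² / 15² = 45.0243.

45.024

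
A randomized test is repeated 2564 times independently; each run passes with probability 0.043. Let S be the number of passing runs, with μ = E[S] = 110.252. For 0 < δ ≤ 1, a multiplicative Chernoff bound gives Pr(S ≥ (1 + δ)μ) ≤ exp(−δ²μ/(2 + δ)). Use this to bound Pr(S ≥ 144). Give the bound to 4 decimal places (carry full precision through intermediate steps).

Write 144 = (1 + δ)μ, so δ = 144/110.252 − 1 = 0.3060988…
Then the exponent is δ²μ/(2 + δ) = (144 − μ)² / (μ·(2 + δ)) = 4.479522.
Bound = exp(−4.479522) = 0.01134.

0.0113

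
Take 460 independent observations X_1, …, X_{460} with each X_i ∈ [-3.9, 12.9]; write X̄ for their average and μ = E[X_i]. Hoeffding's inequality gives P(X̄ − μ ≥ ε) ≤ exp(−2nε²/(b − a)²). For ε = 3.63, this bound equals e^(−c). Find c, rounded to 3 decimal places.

c = 2nε²/(b − a)² = 2·460·3.63² / 16.8² = 42.9519.

42.952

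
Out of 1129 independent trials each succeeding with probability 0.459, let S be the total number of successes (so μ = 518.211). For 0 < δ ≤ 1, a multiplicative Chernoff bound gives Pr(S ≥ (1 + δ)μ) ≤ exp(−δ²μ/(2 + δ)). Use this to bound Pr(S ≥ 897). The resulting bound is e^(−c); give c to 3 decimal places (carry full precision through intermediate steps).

101.385

Write 897 = (1 + δ)μ, so δ = 897/518.211 − 1 = 0.7309552…
Then the exponent is δ²μ/(2 + δ) = (897 − μ)² / (μ·(2 + δ)) = 101.384957.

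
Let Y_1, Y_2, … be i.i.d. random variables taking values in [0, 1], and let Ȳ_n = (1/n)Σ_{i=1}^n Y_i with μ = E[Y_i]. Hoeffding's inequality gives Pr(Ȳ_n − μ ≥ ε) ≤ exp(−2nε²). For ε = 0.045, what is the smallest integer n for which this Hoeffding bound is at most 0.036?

Require exp(−2nε²) ≤ 0.036, i.e. 2nε² ≥ ln(1/0.036) = 3.324236.
So n ≥ 3.324236 / (2·0.045²) = 820.799.
The smallest integer n is 821.

821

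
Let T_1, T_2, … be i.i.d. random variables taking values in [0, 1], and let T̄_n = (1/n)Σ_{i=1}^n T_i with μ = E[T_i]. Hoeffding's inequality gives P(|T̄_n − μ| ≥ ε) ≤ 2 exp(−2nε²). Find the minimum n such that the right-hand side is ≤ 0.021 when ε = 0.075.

406

Require 2·exp(−2nε²) ≤ 0.021, i.e. 2nε² ≥ ln(2/0.021) = 4.556380.
So n ≥ 4.556380 / (2·0.075²) = 405.012.
The smallest integer n is 406.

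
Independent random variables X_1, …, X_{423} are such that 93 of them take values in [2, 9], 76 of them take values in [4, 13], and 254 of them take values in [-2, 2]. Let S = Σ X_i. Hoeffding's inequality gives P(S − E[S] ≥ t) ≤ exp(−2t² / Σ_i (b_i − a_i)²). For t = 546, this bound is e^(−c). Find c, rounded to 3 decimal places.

Σ(b_i − a_i)² = 93·7² + 76·9² + 254·4² = 14777.
c = 2t² / 14777 = 2·546² / 14777 = 40.3486.

40.349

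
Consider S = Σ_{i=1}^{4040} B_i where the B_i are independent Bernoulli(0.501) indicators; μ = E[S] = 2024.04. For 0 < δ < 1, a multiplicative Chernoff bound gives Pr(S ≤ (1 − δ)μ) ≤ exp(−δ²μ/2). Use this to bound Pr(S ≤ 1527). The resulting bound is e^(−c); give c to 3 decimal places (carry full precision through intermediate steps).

Write 1527 = (1 − δ)μ, so δ = 1 − 1527/2024.04 = 0.2455683…
Then the exponent is δ²μ/2 = (μ − 1527)²/(2μ) = 61.028626.

61.029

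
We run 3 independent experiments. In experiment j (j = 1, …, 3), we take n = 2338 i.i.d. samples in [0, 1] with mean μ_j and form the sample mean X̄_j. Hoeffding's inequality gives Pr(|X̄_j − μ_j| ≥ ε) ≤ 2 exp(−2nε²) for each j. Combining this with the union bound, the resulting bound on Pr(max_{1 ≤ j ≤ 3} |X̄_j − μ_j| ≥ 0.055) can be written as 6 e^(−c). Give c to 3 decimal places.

Union bound over the 3 events: Pr(max_{1 ≤ j ≤ 3} |X̄_j − μ_j| ≥ 0.055) ≤ 3·2·exp(−2nε²) = 6 exp(−2·2338·0.055²).
So c = 2·2338·0.055² = 14.1449.

14.145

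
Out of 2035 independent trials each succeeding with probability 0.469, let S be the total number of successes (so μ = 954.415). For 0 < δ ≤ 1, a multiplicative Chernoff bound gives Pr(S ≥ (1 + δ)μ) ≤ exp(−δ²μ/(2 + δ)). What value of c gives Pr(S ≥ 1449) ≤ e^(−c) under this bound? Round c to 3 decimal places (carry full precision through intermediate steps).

101.778

Write 1449 = (1 + δ)μ, so δ = 1449/954.415 − 1 = 0.5182075…
Then the exponent is δ²μ/(2 + δ) = (1449 − μ)² / (μ·(2 + δ)) = 101.777813.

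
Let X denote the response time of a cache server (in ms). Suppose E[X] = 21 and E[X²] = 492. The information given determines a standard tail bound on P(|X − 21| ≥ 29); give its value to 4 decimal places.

The first two moments determine the variance, so Chebyshev's inequality is the sharpest standard bound available.
Var(X) = E[X²] − (E[X])² = 492 − 441 = 51.
Chebyshev's inequality: P(|X − μ| ≥ t) ≤ Var(X)/t² = 51/841 = 0.0606.

0.0606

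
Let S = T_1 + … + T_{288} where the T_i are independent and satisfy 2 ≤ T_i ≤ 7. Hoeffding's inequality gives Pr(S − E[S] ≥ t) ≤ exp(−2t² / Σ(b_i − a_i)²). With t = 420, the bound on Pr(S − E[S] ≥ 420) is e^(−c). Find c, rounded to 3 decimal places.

49.000

Σ(b_i − a_i)² = 288·(5)² = 7200.
c = 2t²/7200 = 2·420²/7200 = 49.0000.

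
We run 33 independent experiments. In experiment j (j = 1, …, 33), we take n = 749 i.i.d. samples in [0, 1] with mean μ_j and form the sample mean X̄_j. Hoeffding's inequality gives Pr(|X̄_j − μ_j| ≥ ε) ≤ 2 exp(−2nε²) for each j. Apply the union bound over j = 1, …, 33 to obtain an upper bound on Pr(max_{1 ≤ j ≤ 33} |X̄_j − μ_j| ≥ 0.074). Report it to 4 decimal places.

0.0181

Per-experiment Hoeffding bound: 2·exp(−2·749·0.074²) = 2·exp(−8.20305) = 0.00054764.
Union bound over 33 events: 33·0.00054764 = 0.01807.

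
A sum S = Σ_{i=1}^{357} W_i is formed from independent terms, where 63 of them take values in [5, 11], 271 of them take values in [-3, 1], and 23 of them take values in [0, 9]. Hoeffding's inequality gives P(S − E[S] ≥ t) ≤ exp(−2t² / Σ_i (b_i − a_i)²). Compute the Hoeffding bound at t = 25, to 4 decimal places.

0.8627

Σ(b_i − a_i)² = 63·6² + 271·4² + 23·9² = 8467.
Exponent = 2·25² / 8467 = 0.14763.
Bound = exp(−0.14763) = 0.86275.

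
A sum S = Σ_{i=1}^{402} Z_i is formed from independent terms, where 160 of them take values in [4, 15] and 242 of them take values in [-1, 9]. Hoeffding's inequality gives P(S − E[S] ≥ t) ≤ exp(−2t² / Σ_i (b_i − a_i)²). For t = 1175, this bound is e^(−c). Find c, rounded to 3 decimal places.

Σ(b_i − a_i)² = 160·11² + 242·10² = 43560.
c = 2t² / 43560 = 2·1175² / 43560 = 63.3896.

63.390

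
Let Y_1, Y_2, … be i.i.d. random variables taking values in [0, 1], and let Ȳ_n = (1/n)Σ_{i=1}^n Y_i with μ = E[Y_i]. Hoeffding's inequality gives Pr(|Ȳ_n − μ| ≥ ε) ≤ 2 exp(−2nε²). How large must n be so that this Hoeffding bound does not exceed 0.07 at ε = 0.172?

Require 2·exp(−2nε²) ≤ 0.07, i.e. 2nε² ≥ ln(2/0.07) = 3.352407.
So n ≥ 3.352407 / (2·0.172²) = 56.659.
The smallest integer n is 57.

57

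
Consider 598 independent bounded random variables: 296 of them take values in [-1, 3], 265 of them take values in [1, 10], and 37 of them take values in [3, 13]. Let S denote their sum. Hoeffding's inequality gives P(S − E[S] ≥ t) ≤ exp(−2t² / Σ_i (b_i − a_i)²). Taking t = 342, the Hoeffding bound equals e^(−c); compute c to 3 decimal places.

7.823

Σ(b_i − a_i)² = 296·4² + 265·9² + 37·10² = 29901.
c = 2t² / 29901 = 2·342² / 29901 = 7.8234.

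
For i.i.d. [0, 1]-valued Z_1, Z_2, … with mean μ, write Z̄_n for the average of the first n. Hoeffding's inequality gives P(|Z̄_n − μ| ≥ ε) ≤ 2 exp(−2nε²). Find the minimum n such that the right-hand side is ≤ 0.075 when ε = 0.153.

Require 2·exp(−2nε²) ≤ 0.075, i.e. 2nε² ≥ ln(2/0.075) = 3.283414.
So n ≥ 3.283414 / (2·0.153²) = 70.131.
The smallest integer n is 71.

71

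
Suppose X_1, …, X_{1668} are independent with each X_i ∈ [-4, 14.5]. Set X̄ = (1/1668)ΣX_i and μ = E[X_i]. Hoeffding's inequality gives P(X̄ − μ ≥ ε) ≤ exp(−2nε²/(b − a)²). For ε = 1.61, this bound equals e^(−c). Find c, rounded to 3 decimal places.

c = 2nε²/(b − a)² = 2·1668·1.61² / 18.5² = 25.2659.

25.266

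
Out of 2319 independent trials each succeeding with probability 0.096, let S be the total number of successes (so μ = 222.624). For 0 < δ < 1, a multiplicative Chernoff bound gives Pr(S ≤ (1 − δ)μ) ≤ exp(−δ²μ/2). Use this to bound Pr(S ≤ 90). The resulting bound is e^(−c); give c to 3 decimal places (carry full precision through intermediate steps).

Write 90 = (1 − δ)μ, so δ = 1 − 90/222.624 = 0.5957309…
Then the exponent is δ²μ/2 = (μ − 90)²/(2μ) = 39.504109.

39.504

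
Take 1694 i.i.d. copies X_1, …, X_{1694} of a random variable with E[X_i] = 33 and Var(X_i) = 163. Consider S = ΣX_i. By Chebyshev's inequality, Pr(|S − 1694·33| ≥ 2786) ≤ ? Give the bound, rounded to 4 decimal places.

Var(S) = n·Var(X_i) = 1694·163 = 276122.
Chebyshev: Pr(|S − 1694·33| ≥ 2786) ≤ Var(S)/2786² = 276122/7761796 = 0.0356.

0.0356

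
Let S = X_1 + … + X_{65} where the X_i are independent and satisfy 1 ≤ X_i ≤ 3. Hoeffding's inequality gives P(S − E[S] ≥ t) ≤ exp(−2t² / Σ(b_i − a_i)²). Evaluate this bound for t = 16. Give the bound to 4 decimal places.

Σ(b_i − a_i)² = 65·(2)² = 260.
Exponent = 2·16²/260 = 1.9692.
Bound = exp(−1.9692) = 0.13956.

0.1396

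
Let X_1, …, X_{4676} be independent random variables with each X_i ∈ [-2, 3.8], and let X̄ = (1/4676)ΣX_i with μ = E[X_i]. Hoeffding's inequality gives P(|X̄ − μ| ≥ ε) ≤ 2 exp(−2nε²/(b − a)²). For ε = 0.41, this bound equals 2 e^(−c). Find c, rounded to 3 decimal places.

c = 2nε²/(b − a)² = 2·4676·0.41² / 5.8² = 46.7322.

46.732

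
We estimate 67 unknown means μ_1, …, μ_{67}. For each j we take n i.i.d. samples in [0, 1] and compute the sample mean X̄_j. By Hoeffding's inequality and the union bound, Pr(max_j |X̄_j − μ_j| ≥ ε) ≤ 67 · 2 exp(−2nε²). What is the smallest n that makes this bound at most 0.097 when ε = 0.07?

Need 2·67·exp(−2nε²) ≤ 0.097, i.e. exp(−2nε²) ≤ 0.097/134.
So 2nε² ≥ ln(134/0.097) = 7.230884.
Hence n ≥ 7.230884/(2·0.07²) = 737.845.
The smallest integer n is 738.

738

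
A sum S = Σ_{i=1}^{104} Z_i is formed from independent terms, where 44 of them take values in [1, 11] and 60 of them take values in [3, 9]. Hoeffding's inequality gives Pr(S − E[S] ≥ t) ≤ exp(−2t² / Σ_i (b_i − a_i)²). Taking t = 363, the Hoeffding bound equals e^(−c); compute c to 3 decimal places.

Σ(b_i − a_i)² = 44·10² + 60·6² = 6560.
c = 2t² / 6560 = 2·363² / 6560 = 40.1735.

40.173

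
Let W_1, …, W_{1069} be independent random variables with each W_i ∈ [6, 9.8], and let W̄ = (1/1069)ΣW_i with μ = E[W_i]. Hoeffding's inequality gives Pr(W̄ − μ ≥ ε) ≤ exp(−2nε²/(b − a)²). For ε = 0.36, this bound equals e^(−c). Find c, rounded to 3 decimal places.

19.189

c = 2nε²/(b − a)² = 2·1069·0.36² / 3.8² = 19.1887.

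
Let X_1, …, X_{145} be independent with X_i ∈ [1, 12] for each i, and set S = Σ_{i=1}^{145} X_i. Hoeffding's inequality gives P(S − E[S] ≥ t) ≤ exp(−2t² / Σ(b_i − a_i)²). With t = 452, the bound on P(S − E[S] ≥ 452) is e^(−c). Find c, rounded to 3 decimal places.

Σ(b_i − a_i)² = 145·(11)² = 17545.
c = 2t²/17545 = 2·452²/17545 = 23.2891.

23.289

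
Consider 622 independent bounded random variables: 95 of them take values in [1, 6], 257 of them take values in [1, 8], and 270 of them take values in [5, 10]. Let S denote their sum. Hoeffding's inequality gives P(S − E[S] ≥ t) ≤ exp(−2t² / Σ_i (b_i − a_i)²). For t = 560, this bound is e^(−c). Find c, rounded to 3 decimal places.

Σ(b_i − a_i)² = 95·5² + 257·7² + 270·5² = 21718.
c = 2t² / 21718 = 2·560² / 21718 = 28.8793.

28.879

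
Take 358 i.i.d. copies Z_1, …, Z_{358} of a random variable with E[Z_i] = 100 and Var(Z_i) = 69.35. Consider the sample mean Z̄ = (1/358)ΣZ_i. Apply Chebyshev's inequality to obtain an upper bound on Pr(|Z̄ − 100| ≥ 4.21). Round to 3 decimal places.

0.011

Var(Z̄) = Var(Z_i)/n = 69.35/358 = 0.19372.
Chebyshev: Pr(|Z̄ − 100| ≥ 4.21) ≤ Var(Z̄)/(4.21)² = 69.35/(358·4.21²) = 0.0109.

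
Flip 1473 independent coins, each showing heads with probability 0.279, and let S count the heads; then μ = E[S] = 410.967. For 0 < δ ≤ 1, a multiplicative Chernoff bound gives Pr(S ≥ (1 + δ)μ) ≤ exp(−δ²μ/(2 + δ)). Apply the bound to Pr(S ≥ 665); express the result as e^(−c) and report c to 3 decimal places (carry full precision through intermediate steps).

59.977

Write 665 = (1 + δ)μ, so δ = 665/410.967 − 1 = 0.6181348…
Then the exponent is δ²μ/(2 + δ) = (665 − μ)² / (μ·(2 + δ)) = 59.976528.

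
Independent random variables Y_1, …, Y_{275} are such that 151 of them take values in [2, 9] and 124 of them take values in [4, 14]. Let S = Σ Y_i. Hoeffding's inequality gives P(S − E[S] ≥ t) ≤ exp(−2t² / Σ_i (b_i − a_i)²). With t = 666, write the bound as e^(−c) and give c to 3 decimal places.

Σ(b_i − a_i)² = 151·7² + 124·10² = 19799.
c = 2t² / 19799 = 2·666² / 19799 = 44.8059.

44.806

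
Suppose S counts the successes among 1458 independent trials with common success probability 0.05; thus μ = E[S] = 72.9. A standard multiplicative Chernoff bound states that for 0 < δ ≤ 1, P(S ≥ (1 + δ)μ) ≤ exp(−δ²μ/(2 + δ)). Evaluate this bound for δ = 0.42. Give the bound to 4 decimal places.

0.0049

Exponent = δ²μ/(2 + δ) = 0.42²·72.9/2.42 = 5.3139.
Bound = exp(−5.3139) = 0.00492.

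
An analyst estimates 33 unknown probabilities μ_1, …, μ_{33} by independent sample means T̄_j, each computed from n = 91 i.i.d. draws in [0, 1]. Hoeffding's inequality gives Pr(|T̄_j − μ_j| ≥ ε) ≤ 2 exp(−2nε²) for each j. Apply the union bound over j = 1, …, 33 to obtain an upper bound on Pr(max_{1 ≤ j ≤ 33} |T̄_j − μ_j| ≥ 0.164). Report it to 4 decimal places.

0.4939

Per-experiment Hoeffding bound: 2·exp(−2·91·0.164²) = 2·exp(−4.89507) = 0.014967.
Union bound over 33 events: 33·0.014967 = 0.49390.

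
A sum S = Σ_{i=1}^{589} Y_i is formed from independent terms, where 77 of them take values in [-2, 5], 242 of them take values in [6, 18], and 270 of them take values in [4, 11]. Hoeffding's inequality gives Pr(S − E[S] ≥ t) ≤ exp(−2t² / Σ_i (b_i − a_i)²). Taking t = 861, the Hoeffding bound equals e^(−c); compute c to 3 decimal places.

Σ(b_i − a_i)² = 77·7² + 242·12² + 270·7² = 51851.
c = 2t² / 51851 = 2·861² / 51851 = 28.5943.

28.594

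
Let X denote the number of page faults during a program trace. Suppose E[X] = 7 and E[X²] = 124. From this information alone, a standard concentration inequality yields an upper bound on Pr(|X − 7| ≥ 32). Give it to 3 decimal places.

0.073

The first two moments determine the variance, so Chebyshev's inequality is the sharpest standard bound available.
Var(X) = E[X²] − (E[X])² = 124 − 49 = 75.
Chebyshev's inequality: Pr(|X − μ| ≥ t) ≤ Var(X)/t² = 75/1024 = 0.0732.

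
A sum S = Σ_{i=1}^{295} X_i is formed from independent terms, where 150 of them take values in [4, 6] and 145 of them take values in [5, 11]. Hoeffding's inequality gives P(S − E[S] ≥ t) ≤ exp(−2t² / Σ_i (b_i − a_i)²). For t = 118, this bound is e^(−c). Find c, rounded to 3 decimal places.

Σ(b_i − a_i)² = 150·2² + 145·6² = 5820.
c = 2t² / 5820 = 2·118² / 5820 = 4.7849.

4.785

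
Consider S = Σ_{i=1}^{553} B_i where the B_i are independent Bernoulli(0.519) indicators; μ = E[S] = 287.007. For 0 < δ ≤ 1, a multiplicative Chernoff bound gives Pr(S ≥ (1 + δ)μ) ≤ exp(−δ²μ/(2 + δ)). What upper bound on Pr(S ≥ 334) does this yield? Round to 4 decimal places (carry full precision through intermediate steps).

0.0286

Write 334 = (1 + δ)μ, so δ = 334/287.007 − 1 = 0.1637347…
Then the exponent is δ²μ/(2 + δ) = (334 − μ)² / (μ·(2 + δ)) = 3.556066.
Bound = exp(−3.556066) = 0.02855.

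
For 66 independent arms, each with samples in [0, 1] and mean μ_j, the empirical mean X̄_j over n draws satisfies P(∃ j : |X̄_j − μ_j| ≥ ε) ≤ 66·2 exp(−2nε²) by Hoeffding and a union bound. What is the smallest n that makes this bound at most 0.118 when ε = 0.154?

148

Need 2·66·exp(−2nε²) ≤ 0.118, i.e. exp(−2nε²) ≤ 0.118/132.
So 2nε² ≥ ln(132/0.118) = 7.019873.
Hence n ≥ 7.019873/(2·0.154²) = 147.999.
The smallest integer n is 148.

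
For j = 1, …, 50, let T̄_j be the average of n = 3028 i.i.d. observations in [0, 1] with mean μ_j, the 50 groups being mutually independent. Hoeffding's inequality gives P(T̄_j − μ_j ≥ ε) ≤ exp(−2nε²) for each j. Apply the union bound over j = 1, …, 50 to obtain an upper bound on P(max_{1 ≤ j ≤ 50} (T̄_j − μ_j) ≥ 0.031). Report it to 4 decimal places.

Per-experiment Hoeffding bound: exp(−2·3028·0.031²) = exp(−5.81982) = 0.0029682.
Union bound over 50 events: 50·0.0029682 = 0.14841.

0.1484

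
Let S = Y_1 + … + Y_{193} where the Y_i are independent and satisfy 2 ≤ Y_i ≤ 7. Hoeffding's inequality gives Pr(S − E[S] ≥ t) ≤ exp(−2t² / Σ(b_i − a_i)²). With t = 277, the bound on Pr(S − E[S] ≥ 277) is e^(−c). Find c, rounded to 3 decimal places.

Σ(b_i − a_i)² = 193·(5)² = 4825.
c = 2t²/4825 = 2·277²/4825 = 31.8048.

31.805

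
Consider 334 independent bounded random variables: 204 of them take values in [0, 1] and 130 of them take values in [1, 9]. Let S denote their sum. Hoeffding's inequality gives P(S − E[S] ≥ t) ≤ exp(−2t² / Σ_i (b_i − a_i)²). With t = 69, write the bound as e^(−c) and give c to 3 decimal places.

1.117

Σ(b_i − a_i)² = 204·1² + 130·8² = 8524.
c = 2t² / 8524 = 2·69² / 8524 = 1.1171.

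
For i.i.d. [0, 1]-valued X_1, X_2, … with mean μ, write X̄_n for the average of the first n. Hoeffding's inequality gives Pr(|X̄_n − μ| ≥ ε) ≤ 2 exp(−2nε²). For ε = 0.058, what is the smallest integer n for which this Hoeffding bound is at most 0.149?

386

Require 2·exp(−2nε²) ≤ 0.149, i.e. 2nε² ≥ ln(2/0.149) = 2.596956.
So n ≥ 2.596956 / (2·0.058²) = 385.992.
The smallest integer n is 386.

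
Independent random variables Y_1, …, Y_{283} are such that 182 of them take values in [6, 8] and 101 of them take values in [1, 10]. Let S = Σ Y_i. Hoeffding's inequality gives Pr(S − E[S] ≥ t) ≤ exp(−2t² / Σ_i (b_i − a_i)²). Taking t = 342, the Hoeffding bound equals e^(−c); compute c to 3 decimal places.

Σ(b_i − a_i)² = 182·2² + 101·9² = 8909.
c = 2t² / 8909 = 2·342² / 8909 = 26.2575.

26.257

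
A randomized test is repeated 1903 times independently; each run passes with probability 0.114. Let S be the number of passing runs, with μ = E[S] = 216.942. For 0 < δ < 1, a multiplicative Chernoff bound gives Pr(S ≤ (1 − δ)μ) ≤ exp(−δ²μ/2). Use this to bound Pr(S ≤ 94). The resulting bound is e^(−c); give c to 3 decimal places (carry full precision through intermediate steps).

34.836

Write 94 = (1 − δ)μ, so δ = 1 − 94/216.942 = 0.5667045…
Then the exponent is δ²μ/2 = (μ − 94)²/(2μ) = 34.835890.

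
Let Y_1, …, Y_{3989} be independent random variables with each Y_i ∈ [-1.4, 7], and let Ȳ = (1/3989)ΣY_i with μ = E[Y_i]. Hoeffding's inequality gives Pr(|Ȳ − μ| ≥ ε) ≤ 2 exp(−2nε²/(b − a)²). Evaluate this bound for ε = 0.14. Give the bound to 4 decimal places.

0.2181

Exponent: 2nε²/(b − a)² = 2·3989·0.14² / 8.4² = 2.21611.
Bound = 2·exp(−2.21611) = 0.21806.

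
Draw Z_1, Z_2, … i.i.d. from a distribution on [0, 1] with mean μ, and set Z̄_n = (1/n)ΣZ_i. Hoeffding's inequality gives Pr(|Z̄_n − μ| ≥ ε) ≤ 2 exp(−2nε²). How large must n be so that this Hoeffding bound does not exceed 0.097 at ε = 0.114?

117

Require 2·exp(−2nε²) ≤ 0.097, i.e. 2nε² ≥ ln(2/0.097) = 3.026191.
So n ≥ 3.026191 / (2·0.114²) = 116.428.
The smallest integer n is 117.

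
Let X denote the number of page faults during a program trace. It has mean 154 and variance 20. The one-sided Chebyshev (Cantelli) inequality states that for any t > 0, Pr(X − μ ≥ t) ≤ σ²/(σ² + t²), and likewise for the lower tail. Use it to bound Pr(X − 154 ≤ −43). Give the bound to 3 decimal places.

Here σ² = 20 and t = 43, so σ² + t² = 1869.
Cantelli's bound: 20/1869 = 0.0107.

0.011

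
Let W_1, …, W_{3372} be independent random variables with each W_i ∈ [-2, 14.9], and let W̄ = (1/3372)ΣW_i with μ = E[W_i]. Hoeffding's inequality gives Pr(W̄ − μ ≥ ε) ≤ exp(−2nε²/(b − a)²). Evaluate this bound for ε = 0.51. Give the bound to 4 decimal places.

0.0022

Exponent: 2nε²/(b − a)² = 2·3372·0.51² / 16.9² = 6.14164.
Bound = exp(−6.14164) = 0.00215.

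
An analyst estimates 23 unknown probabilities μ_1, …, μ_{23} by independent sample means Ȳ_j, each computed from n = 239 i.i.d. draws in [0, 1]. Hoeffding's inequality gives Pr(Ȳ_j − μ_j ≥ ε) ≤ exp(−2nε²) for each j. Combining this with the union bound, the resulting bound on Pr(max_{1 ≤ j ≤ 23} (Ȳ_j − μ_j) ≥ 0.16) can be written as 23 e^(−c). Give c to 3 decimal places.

12.237

Union bound over the 23 events: Pr(max_{1 ≤ j ≤ 23} (Ȳ_j − μ_j) ≥ 0.16) ≤ 23·exp(−2nε²) = 23 exp(−2·239·0.16²).
So c = 2·239·0.16² = 12.2368.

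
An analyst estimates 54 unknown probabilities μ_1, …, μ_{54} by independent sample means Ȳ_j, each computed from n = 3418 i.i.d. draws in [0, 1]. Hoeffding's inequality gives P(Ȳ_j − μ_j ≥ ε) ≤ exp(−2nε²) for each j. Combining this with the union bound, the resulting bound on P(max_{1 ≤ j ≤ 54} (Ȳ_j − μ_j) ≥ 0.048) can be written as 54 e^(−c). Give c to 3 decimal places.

15.750

Union bound over the 54 events: P(max_{1 ≤ j ≤ 54} (Ȳ_j − μ_j) ≥ 0.048) ≤ 54·exp(−2nε²) = 54 exp(−2·3418·0.048²).
So c = 2·3418·0.048² = 15.7501.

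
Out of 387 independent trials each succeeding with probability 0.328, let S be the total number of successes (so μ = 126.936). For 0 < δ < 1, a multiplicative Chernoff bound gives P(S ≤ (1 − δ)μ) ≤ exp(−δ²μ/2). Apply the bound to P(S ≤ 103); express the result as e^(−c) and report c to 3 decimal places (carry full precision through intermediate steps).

Write 103 = (1 − δ)μ, so δ = 1 − 103/126.936 = 0.1885675…
Then the exponent is δ²μ/2 = (μ − 103)²/(2μ) = 2.256775.

2.257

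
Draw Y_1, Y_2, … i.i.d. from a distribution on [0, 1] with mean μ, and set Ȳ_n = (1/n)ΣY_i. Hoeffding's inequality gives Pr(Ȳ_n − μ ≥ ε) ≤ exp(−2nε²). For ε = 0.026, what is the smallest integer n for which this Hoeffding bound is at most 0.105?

1668

Require exp(−2nε²) ≤ 0.105, i.e. 2nε² ≥ ln(1/0.105) = 2.253795.
So n ≥ 2.253795 / (2·0.026²) = 1667.008.
The smallest integer n is 1668.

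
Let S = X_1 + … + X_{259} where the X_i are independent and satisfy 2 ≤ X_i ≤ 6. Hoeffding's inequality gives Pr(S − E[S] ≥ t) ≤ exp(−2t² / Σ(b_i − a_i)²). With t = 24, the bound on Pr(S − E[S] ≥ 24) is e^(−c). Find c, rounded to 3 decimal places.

0.278

Σ(b_i − a_i)² = 259·(4)² = 4144.
c = 2t²/4144 = 2·24²/4144 = 0.2780.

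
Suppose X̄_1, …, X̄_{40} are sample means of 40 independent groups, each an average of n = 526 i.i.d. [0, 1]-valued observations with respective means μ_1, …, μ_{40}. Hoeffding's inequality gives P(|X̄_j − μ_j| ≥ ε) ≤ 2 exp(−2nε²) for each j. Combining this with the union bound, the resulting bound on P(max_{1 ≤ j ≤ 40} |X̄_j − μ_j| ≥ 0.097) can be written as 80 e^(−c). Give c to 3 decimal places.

9.898

Union bound over the 40 events: P(max_{1 ≤ j ≤ 40} |X̄_j − μ_j| ≥ 0.097) ≤ 40·2·exp(−2nε²) = 80 exp(−2·526·0.097²).
So c = 2·526·0.097² = 9.8983.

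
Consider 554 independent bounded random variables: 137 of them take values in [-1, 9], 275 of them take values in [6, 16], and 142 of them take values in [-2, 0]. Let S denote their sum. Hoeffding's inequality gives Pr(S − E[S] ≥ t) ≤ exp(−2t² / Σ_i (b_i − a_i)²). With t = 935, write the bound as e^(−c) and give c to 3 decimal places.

Σ(b_i − a_i)² = 137·10² + 275·10² + 142·2² = 41768.
c = 2t² / 41768 = 2·935² / 41768 = 41.8610.

41.861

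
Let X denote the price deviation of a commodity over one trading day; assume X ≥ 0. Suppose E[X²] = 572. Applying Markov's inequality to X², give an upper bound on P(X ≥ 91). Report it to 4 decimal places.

Since X ≥ 0, the event {X ≥ 91} is the same as {X² ≥ 8281}.
Markov's inequality applied to X² gives P(X² ≥ 8281) ≤ E[X²]/8281 = 572/8281 = 0.0691.

0.0691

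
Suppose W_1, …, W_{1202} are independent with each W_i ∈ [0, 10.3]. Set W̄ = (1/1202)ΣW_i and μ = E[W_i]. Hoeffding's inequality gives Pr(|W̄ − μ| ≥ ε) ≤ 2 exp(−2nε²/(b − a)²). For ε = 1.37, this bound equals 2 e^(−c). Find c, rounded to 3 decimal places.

42.531

c = 2nε²/(b − a)² = 2·1202·1.37² / 10.3² = 42.5306.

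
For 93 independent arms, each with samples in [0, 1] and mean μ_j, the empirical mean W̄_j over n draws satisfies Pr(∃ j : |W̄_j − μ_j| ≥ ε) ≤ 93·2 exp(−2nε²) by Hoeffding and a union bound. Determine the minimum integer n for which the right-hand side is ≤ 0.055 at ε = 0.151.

Need 2·93·exp(−2nε²) ≤ 0.055, i.e. exp(−2nε²) ≤ 0.055/186.
So 2nε² ≥ ln(186/0.055) = 8.126169.
Hence n ≥ 8.126169/(2·0.151²) = 178.198.
The smallest integer n is 179.

179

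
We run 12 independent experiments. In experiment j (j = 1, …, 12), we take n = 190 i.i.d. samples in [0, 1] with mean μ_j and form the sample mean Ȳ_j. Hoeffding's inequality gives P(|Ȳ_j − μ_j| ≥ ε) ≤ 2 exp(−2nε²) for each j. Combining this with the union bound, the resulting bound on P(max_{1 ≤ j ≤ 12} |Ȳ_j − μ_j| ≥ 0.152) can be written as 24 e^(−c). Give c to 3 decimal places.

8.780

Union bound over the 12 events: P(max_{1 ≤ j ≤ 12} |Ȳ_j − μ_j| ≥ 0.152) ≤ 12·2·exp(−2nε²) = 24 exp(−2·190·0.152²).
So c = 2·190·0.152² = 8.7795.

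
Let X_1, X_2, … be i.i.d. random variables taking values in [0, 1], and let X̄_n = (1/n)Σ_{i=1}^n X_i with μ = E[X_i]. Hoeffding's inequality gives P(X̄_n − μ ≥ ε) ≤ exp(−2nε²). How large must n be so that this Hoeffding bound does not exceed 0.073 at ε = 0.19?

Require exp(−2nε²) ≤ 0.073, i.e. 2nε² ≥ ln(1/0.073) = 2.617296.
So n ≥ 2.617296 / (2·0.19²) = 36.251.
The smallest integer n is 37.

37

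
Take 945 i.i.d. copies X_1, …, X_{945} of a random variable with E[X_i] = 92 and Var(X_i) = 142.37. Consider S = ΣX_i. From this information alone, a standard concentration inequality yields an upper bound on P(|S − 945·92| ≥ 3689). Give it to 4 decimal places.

0.0099

With mean and variance of each term known, Chebyshev's inequality bounds the deviation of the sum (or sample mean).
Var(S) = n·Var(X_i) = 945·142.37 = 134539.65.
Chebyshev: P(|S − 945·92| ≥ 3689) ≤ Var(S)/3689² = 134539.65/13608721 = 0.0099.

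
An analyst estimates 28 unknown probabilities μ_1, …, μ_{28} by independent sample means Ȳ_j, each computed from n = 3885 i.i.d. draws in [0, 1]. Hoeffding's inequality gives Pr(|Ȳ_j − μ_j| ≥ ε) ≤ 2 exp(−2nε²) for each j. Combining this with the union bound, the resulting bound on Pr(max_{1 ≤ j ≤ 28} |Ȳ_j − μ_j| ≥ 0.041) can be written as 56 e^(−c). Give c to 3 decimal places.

Union bound over the 28 events: Pr(max_{1 ≤ j ≤ 28} |Ȳ_j − μ_j| ≥ 0.041) ≤ 28·2·exp(−2nε²) = 56 exp(−2·3885·0.041²).
So c = 2·3885·0.041² = 13.0614.

13.061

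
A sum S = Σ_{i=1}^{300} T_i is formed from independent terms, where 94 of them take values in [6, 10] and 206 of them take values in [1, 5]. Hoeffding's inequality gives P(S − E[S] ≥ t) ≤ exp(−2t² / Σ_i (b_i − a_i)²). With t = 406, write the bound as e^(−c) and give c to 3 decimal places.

Σ(b_i − a_i)² = 94·4² + 206·4² = 4800.
c = 2t² / 4800 = 2·406² / 4800 = 68.6817.

68.682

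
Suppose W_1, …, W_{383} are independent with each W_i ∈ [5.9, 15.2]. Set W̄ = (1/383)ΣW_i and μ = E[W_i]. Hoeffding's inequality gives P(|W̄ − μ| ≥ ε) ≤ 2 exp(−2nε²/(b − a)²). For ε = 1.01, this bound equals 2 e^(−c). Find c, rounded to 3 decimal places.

c = 2nε²/(b − a)² = 2·383·1.01² / 9.3² = 9.0345.

9.035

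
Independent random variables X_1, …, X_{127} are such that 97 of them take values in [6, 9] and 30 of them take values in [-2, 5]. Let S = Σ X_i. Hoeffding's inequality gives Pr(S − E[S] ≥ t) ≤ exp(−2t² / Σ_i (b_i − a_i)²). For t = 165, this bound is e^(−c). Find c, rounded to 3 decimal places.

Σ(b_i − a_i)² = 97·3² + 30·7² = 2343.
c = 2t² / 2343 = 2·165² / 2343 = 23.2394.

23.239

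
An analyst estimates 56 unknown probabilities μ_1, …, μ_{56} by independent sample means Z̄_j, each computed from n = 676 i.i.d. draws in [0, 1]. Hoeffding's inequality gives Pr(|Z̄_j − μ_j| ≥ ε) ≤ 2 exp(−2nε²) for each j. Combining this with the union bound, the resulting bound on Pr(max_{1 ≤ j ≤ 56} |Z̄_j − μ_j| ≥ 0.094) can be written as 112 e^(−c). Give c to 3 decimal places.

Union bound over the 56 events: Pr(max_{1 ≤ j ≤ 56} |Z̄_j − μ_j| ≥ 0.094) ≤ 56·2·exp(−2nε²) = 112 exp(−2·676·0.094²).
So c = 2·676·0.094² = 11.9463.

11.946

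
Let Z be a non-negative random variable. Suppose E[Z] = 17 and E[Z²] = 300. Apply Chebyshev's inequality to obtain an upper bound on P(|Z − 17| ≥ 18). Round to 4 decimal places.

Var(Z) = E[Z²] − (E[Z])² = 300 − 289 = 11.
Chebyshev's inequality: P(|Z − μ| ≥ t) ≤ Var(Z)/t² = 11/324 = 0.0340.

0.0340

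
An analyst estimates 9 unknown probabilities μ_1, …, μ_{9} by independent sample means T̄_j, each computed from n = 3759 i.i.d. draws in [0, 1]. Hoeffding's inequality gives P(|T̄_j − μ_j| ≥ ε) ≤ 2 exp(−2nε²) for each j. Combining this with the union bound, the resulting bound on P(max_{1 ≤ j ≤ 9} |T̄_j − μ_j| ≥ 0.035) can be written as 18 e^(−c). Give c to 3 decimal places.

9.210

Union bound over the 9 events: P(max_{1 ≤ j ≤ 9} |T̄_j − μ_j| ≥ 0.035) ≤ 9·2·exp(−2nε²) = 18 exp(−2·3759·0.035²).
So c = 2·3759·0.035² = 9.2096.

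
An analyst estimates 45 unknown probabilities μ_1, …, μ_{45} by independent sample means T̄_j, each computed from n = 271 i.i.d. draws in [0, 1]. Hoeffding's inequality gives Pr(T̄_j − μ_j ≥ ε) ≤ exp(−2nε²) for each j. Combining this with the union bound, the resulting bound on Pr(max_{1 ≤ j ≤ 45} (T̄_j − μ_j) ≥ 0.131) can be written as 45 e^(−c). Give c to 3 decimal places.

9.301

Union bound over the 45 events: Pr(max_{1 ≤ j ≤ 45} (T̄_j − μ_j) ≥ 0.131) ≤ 45·exp(−2nε²) = 45 exp(−2·271·0.131²).
So c = 2·271·0.131² = 9.3013.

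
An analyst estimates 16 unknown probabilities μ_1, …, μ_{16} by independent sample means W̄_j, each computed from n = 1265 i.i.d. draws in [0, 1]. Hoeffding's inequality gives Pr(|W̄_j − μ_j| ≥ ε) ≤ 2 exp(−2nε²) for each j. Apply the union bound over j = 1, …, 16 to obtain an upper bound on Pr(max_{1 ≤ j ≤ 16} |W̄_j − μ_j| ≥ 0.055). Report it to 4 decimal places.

0.0152

Per-experiment Hoeffding bound: 2·exp(−2·1265·0.055²) = 2·exp(−7.65325) = 0.000949.
Union bound over 16 events: 16·0.000949 = 0.01518.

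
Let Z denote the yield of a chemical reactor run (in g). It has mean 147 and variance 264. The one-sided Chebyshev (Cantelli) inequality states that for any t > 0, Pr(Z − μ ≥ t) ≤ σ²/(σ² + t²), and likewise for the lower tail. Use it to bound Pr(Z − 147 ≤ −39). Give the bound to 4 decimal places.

Here σ² = 264 and t = 39, so σ² + t² = 1785.
Cantelli's bound: 264/1785 = 0.1479.

0.1479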